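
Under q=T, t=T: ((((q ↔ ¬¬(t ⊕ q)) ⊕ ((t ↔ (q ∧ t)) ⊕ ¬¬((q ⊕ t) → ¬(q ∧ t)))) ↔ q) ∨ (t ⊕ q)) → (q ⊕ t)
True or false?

T

Substituting q=T, t=T:
t ⊕ q = T ⊕ T = F
¬(t ⊕ q) = ¬F = T
¬¬(t ⊕ q) = ¬T = F
q ↔ ¬¬(t ⊕ q) = T ↔ F = F
q ∧ t = T ∧ T = T
t ↔ (q ∧ t) = T ↔ T = T
q ⊕ t = T ⊕ T = F
q ∧ t = T ∧ T = T
¬(q ∧ t) = ¬T = F
(q ⊕ t) → ¬(q ∧ t) = F → F = T
¬((q ⊕ t) → ¬(q ∧ t)) = ¬T = F
¬¬((q ⊕ t) → ¬(q ∧ t)) = ¬F = T
(t ↔ (q ∧ t)) ⊕ ¬¬((q ⊕ t) → ¬(q ∧ t)) = T ⊕ T = F
(q ↔ ¬¬(t ⊕ q)) ⊕ ((t ↔ (q ∧ t)) ⊕ ¬¬((q ⊕ t) → ¬(q ∧ t))) = F ⊕ F = F
((q ↔ ¬¬(t ⊕ q)) ⊕ ((t ↔ (q ∧ t)) ⊕ ¬¬((q ⊕ t) → ¬(q ∧ t)))) ↔ q = F ↔ T = F
t ⊕ q = T ⊕ T = F
(((q ↔ ¬¬(t ⊕ q)) ⊕ ((t ↔ (q ∧ t)) ⊕ ¬¬((q ⊕ t) → ¬(q ∧ t)))) ↔ q) ∨ (t ⊕ q) = F ∨ F = F
q ⊕ t = T ⊕ T = F
((((q ↔ ¬¬(t ⊕ q)) ⊕ ((t ↔ (q ∧ t)) ⊕ ¬¬((q ⊕ t) → ¬(q ∧ t)))) ↔ q) ∨ (t ⊕ q)) → (q ⊕ t) = F → F = T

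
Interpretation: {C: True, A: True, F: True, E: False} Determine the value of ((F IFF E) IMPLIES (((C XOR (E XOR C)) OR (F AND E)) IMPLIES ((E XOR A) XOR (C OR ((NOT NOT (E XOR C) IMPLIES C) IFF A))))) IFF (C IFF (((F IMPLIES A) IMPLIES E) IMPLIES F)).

F IFF E = True IFF False = False
E XOR C = False XOR True = True
C XOR (E XOR C) = True XOR True = False
F AND E = True AND False = False
(C XOR (E XOR C)) OR (F AND E) = False OR False = False
E XOR A = False XOR True = True
E XOR C = False XOR True = True
NOT (E XOR C) = NOT True = False
NOT NOT (E XOR C) = NOT False = True
NOT NOT (E XOR C) IMPLIES C = True IMPLIES True = True
(NOT NOT (E XOR C) IMPLIES C) IFF A = True IFF True = True
C OR ((NOT NOT (E XOR C) IMPLIES C) IFF A) = True OR True = True
(E XOR A) XOR (C OR ((NOT NOT (E XOR C) IMPLIES C) IFF A)) = True XOR True = False
((C XOR (E XOR C)) OR (F AND E)) IMPLIES ((E XOR A) XOR (C OR ((NOT NOT (E XOR C) IMPLIES C) IFF A))) = False IMPLIES False = True
(F IFF E) IMPLIES (((C XOR (E XOR C)) OR (F AND E)) IMPLIES ((E XOR A) XOR (C OR ((NOT NOT (E XOR C) IMPLIES C) IFF A)))) = False IMPLIES True = True
F IMPLIES A = True IMPLIES True = True
(F IMPLIES A) IMPLIES E = True IMPLIES False = False
((F IMPLIES A) IMPLIES E) IMPLIES F = False IMPLIES True = True
C IFF (((F IMPLIES A) IMPLIES E) IMPLIES F) = True IFF True = True
((F IFF E) IMPLIES (((C XOR (E XOR C)) OR (F AND E)) IMPLIES ((E XOR A) XOR (C OR ((NOT NOT (E XOR C) IMPLIES C) IFF A))))) IFF (C IFF (((F IMPLIES A) IMPLIES E) IMPLIES F)) = True IFF True = True

True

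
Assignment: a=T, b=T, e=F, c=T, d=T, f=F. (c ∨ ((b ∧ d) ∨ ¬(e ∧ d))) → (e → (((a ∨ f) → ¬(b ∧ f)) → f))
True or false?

T

b ∧ d = T ∧ T = T
e ∧ d = F ∧ T = F
¬(e ∧ d) = ¬F = T
(b ∧ d) ∨ ¬(e ∧ d) = T ∨ T = T
c ∨ ((b ∧ d) ∨ ¬(e ∧ d)) = T ∨ T = T
a ∨ f = T ∨ F = T
b ∧ f = T ∧ F = F
¬(b ∧ f) = ¬F = T
(a ∨ f) → ¬(b ∧ f) = T → T = T
((a ∨ f) → ¬(b ∧ f)) → f = T → F = F
e → (((a ∨ f) → ¬(b ∧ f)) → f) = F → F = T
(c ∨ ((b ∧ d) ∨ ¬(e ∧ d))) → (e → (((a ∨ f) → ¬(b ∧ f)) → f)) = T → T = T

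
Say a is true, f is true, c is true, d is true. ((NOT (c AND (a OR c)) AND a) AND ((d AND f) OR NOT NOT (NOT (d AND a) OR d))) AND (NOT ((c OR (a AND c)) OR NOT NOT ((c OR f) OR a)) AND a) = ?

a OR c = T OR T = T
c AND (a OR c) = T AND T = T
NOT (c AND (a OR c)) = NOT T = F
NOT (c AND (a OR c)) AND a = F AND T = F
d AND f = T AND T = T
d AND a = T AND T = T
NOT (d AND a) = NOT T = F
NOT (d AND a) OR d = F OR T = T
NOT (NOT (d AND a) OR d) = NOT T = F
NOT NOT (NOT (d AND a) OR d) = NOT F = T
(d AND f) OR NOT NOT (NOT (d AND a) OR d) = T OR T = T
(NOT (c AND (a OR c)) AND a) AND ((d AND f) OR NOT NOT (NOT (d AND a) OR d)) = F AND T = F
a AND c = T AND T = T
c OR (a AND c) = T OR T = T
c OR f = T OR T = T
(c OR f) OR a = T OR T = T
NOT ((c OR f) OR a) = NOT T = F
NOT NOT ((c OR f) OR a) = NOT F = T
(c OR (a AND c)) OR NOT NOT ((c OR f) OR a) = T OR T = T
NOT ((c OR (a AND c)) OR NOT NOT ((c OR f) OR a)) = NOT T = F
NOT ((c OR (a AND c)) OR NOT NOT ((c OR f) OR a)) AND a = F AND T = F
((NOT (c AND (a OR c)) AND a) AND ((d AND f) OR NOT NOT (NOT (d AND a) OR d))) AND (NOT ((c OR (a AND c)) OR NOT NOT ((c OR f) OR a)) AND a) = F AND F = F

F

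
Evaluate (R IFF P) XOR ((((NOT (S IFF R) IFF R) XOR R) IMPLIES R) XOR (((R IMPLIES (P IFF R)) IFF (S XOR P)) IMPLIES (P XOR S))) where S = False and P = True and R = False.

True

R IFF P = False IFF True = False
S IFF R = False IFF False = True
NOT (S IFF R) = NOT True = False
NOT (S IFF R) IFF R = False IFF False = True
(NOT (S IFF R) IFF R) XOR R = True XOR False = True
((NOT (S IFF R) IFF R) XOR R) IMPLIES R = True IMPLIES False = False
P IFF R = True IFF False = False
R IMPLIES (P IFF R) = False IMPLIES False = True
S XOR P = False XOR True = True
(R IMPLIES (P IFF R)) IFF (S XOR P) = True IFF True = True
P XOR S = True XOR False = True
((R IMPLIES (P IFF R)) IFF (S XOR P)) IMPLIES (P XOR S) = True IMPLIES True = True
(((NOT (S IFF R) IFF R) XOR R) IMPLIES R) XOR (((R IMPLIES (P IFF R)) IFF (S XOR P)) IMPLIES (P XOR S)) = False XOR True = True
(R IFF P) XOR ((((NOT (S IFF R) IFF R) XOR R) IMPLIES R) XOR (((R IMPLIES (P IFF R)) IFF (S XOR P)) IMPLIES (P XOR S))) = False XOR True = True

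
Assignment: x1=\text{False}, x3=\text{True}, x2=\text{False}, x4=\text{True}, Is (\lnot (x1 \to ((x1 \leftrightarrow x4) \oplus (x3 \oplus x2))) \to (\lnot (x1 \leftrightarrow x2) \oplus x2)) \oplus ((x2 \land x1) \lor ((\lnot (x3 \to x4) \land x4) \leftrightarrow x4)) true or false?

x1 \leftrightarrow x4 = \text{False} \leftrightarrow \text{True} = \text{False}
x3 \oplus x2 = \text{True} \oplus \text{False} = \text{True}
(x1 \leftrightarrow x4) \oplus (x3 \oplus x2) = \text{False} \oplus \text{True} = \text{True}
x1 \to ((x1 \leftrightarrow x4) \oplus (x3 \oplus x2)) = \text{False} \to \text{True} = \text{True}
\lnot (x1 \to ((x1 \leftrightarrow x4) \oplus (x3 \oplus x2))) = \lnot \text{True} = \text{False}
x1 \leftrightarrow x2 = \text{False} \leftrightarrow \text{False} = \text{True}
\lnot (x1 \leftrightarrow x2) = \lnot \text{True} = \text{False}
\lnot (x1 \leftrightarrow x2) \oplus x2 = \text{False} \oplus \text{False} = \text{False}
\lnot (x1 \to ((x1 \leftrightarrow x4) \oplus (x3 \oplus x2))) \to (\lnot (x1 \leftrightarrow x2) \oplus x2) = \text{False} \to \text{False} = \text{True}
x2 \land x1 = \text{False} \land \text{False} = \text{False}
x3 \to x4 = \text{True} \to \text{True} = \text{True}
\lnot (x3 \to x4) = \lnot \text{True} = \text{False}
\lnot (x3 \to x4) \land x4 = \text{False} \land \text{True} = \text{False}
(\lnot (x3 \to x4) \land x4) \leftrightarrow x4 = \text{False} \leftrightarrow \text{True} = \text{False}
(x2 \land x1) \lor ((\lnot (x3 \to x4) \land x4) \leftrightarrow x4) = \text{False} \lor \text{False} = \text{False}
(\lnot (x1 \to ((x1 \leftrightarrow x4) \oplus (x3 \oplus x2))) \to (\lnot (x1 \leftrightarrow x2) \oplus x2)) \oplus ((x2 \land x1) \lor ((\lnot (x3 \to x4) \land x4) \leftrightarrow x4)) = \text{True} \oplus \text{False} = \text{True}

\text{True}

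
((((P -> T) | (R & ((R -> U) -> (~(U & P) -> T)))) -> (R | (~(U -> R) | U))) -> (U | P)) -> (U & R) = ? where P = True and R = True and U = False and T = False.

P -> T = True -> False = False
R -> U = True -> False = False
U & P = False & True = False
~(U & P) = ~False = True
~(U & P) -> T = True -> False = False
(R -> U) -> (~(U & P) -> T) = False -> False = True
R & ((R -> U) -> (~(U & P) -> T)) = True & True = True
(P -> T) | (R & ((R -> U) -> (~(U & P) -> T))) = False | True = True
U -> R = False -> True = True
~(U -> R) = ~True = False
~(U -> R) | U = False | False = False
R | (~(U -> R) | U) = True | False = True
((P -> T) | (R & ((R -> U) -> (~(U & P) -> T)))) -> (R | (~(U -> R) | U)) = True -> True = True
U | P = False | True = True
(((P -> T) | (R & ((R -> U) -> (~(U & P) -> T)))) -> (R | (~(U -> R) | U))) -> (U | P) = True -> True = True
U & R = False & True = False
((((P -> T) | (R & ((R -> U) -> (~(U & P) -> T)))) -> (R | (~(U -> R) | U))) -> (U | P)) -> (U & R) = True -> False = False

False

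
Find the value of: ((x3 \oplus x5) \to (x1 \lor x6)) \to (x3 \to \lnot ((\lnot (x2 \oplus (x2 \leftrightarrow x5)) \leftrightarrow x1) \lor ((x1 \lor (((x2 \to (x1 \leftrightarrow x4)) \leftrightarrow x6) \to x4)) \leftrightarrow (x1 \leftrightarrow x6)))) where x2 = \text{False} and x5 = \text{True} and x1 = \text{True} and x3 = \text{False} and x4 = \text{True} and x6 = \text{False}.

\text{True}

Substituting x2=\text{False}, x5=\text{True}, x1=\text{True}, x3=\text{False}, x4=\text{True}, x6=\text{False}:
x3 \oplus x5 = \text{False} \oplus \text{True} = \text{True}
x1 \lor x6 = \text{True} \lor \text{False} = \text{True}
(x3 \oplus x5) \to (x1 \lor x6) = \text{True} \to \text{True} = \text{True}
x2 \leftrightarrow x5 = \text{False} \leftrightarrow \text{True} = \text{False}
x2 \oplus (x2 \leftrightarrow x5) = \text{False} \oplus \text{False} = \text{False}
\lnot (x2 \oplus (x2 \leftrightarrow x5)) = \lnot \text{False} = \text{True}
\lnot (x2 \oplus (x2 \leftrightarrow x5)) \leftrightarrow x1 = \text{True} \leftrightarrow \text{True} = \text{True}
x1 \leftrightarrow x4 = \text{True} \leftrightarrow \text{True} = \text{True}
x2 \to (x1 \leftrightarrow x4) = \text{False} \to \text{True} = \text{True}
(x2 \to (x1 \leftrightarrow x4)) \leftrightarrow x6 = \text{True} \leftrightarrow \text{False} = \text{False}
((x2 \to (x1 \leftrightarrow x4)) \leftrightarrow x6) \to x4 = \text{False} \to \text{True} = \text{True}
x1 \lor (((x2 \to (x1 \leftrightarrow x4)) \leftrightarrow x6) \to x4) = \text{True} \lor \text{True} = \text{True}
x1 \leftrightarrow x6 = \text{True} \leftrightarrow \text{False} = \text{False}
(x1 \lor (((x2 \to (x1 \leftrightarrow x4)) \leftrightarrow x6) \to x4)) \leftrightarrow (x1 \leftrightarrow x6) = \text{True} \leftrightarrow \text{False} = \text{False}
(\lnot (x2 \oplus (x2 \leftrightarrow x5)) \leftrightarrow x1) \lor ((x1 \lor (((x2 \to (x1 \leftrightarrow x4)) \leftrightarrow x6) \to x4)) \leftrightarrow (x1 \leftrightarrow x6)) = \text{True} \lor \text{False} = \text{True}
\lnot ((\lnot (x2 \oplus (x2 \leftrightarrow x5)) \leftrightarrow x1) \lor ((x1 \lor (((x2 \to (x1 \leftrightarrow x4)) \leftrightarrow x6) \to x4)) \leftrightarrow (x1 \leftrightarrow x6))) = \lnot \text{True} = \text{False}
x3 \to \lnot ((\lnot (x2 \oplus (x2 \leftrightarrow x5)) \leftrightarrow x1) \lor ((x1 \lor (((x2 \to (x1 \leftrightarrow x4)) \leftrightarrow x6) \to x4)) \leftrightarrow (x1 \leftrightarrow x6))) = \text{False} \to \text{False} = \text{True}
((x3 \oplus x5) \to (x1 \lor x6)) \to (x3 \to \lnot ((\lnot (x2 \oplus (x2 \leftrightarrow x5)) \leftrightarrow x1) \lor ((x1 \lor (((x2 \to (x1 \leftrightarrow x4)) \leftrightarrow x6) \to x4)) \leftrightarrow (x1 \leftrightarrow x6)))) = \text{True} \to \text{True} = \text{True}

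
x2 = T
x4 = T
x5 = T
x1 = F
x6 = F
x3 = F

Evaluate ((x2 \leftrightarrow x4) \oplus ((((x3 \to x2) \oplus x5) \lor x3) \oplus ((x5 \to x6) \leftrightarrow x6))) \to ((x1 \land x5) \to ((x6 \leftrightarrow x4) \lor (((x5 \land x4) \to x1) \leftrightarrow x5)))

x2 \leftrightarrow x4 = T \leftrightarrow T = T
x3 \to x2 = F \to T = T
(x3 \to x2) \oplus x5 = T \oplus T = F
((x3 \to x2) \oplus x5) \lor x3 = F \lor F = F
x5 \to x6 = T \to F = F
(x5 \to x6) \leftrightarrow x6 = F \leftrightarrow F = T
(((x3 \to x2) \oplus x5) \lor x3) \oplus ((x5 \to x6) \leftrightarrow x6) = F \oplus T = T
(x2 \leftrightarrow x4) \oplus ((((x3 \to x2) \oplus x5) \lor x3) \oplus ((x5 \to x6) \leftrightarrow x6)) = T \oplus T = F
x1 \land x5 = F \land T = F
x6 \leftrightarrow x4 = F \leftrightarrow T = F
x5 \land x4 = T \land T = T
(x5 \land x4) \to x1 = T \to F = F
((x5 \land x4) \to x1) \leftrightarrow x5 = F \leftrightarrow T = F
(x6 \leftrightarrow x4) \lor (((x5 \land x4) \to x1) \leftrightarrow x5) = F \lor F = F
(x1 \land x5) \to ((x6 \leftrightarrow x4) \lor (((x5 \land x4) \to x1) \leftrightarrow x5)) = F \to F = T
((x2 \leftrightarrow x4) \oplus ((((x3 \to x2) \oplus x5) \lor x3) \oplus ((x5 \to x6) \leftrightarrow x6))) \to ((x1 \land x5) \to ((x6 \leftrightarrow x4) \lor (((x5 \land x4) \to x1) \leftrightarrow x5))) = F \to T = T

T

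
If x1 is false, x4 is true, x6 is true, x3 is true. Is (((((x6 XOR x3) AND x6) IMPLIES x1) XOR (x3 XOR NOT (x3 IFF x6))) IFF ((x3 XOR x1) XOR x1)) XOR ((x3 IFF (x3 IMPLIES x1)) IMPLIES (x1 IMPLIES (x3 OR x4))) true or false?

true

Substituting x1=false, x4=true, x6=true, x3=true:
x6 XOR x3 = true XOR true = false
(x6 XOR x3) AND x6 = false AND true = false
((x6 XOR x3) AND x6) IMPLIES x1 = false IMPLIES false = true
x3 IFF x6 = true IFF true = true
NOT (x3 IFF x6) = NOT true = false
x3 XOR NOT (x3 IFF x6) = true XOR false = true
(((x6 XOR x3) AND x6) IMPLIES x1) XOR (x3 XOR NOT (x3 IFF x6)) = true XOR true = false
x3 XOR x1 = true XOR false = true
(x3 XOR x1) XOR x1 = true XOR false = true
((((x6 XOR x3) AND x6) IMPLIES x1) XOR (x3 XOR NOT (x3 IFF x6))) IFF ((x3 XOR x1) XOR x1) = false IFF true = false
x3 IMPLIES x1 = true IMPLIES false = false
x3 IFF (x3 IMPLIES x1) = true IFF false = false
x3 OR x4 = true OR true = true
x1 IMPLIES (x3 OR x4) = false IMPLIES true = true
(x3 IFF (x3 IMPLIES x1)) IMPLIES (x1 IMPLIES (x3 OR x4)) = false IMPLIES true = true
(((((x6 XOR x3) AND x6) IMPLIES x1) XOR (x3 XOR NOT (x3 IFF x6))) IFF ((x3 XOR x1) XOR x1)) XOR ((x3 IFF (x3 IMPLIES x1)) IMPLIES (x1 IMPLIES (x3 OR x4))) = false XOR true = true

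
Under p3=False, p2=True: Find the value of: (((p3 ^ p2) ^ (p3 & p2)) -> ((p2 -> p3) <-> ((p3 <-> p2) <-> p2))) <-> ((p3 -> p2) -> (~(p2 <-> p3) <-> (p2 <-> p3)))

False

Substituting p3=False, p2=True:
p3 ^ p2 = False ^ True = True
p3 & p2 = False & True = False
(p3 ^ p2) ^ (p3 & p2) = True ^ False = True
p2 -> p3 = True -> False = False
p3 <-> p2 = False <-> True = False
(p3 <-> p2) <-> p2 = False <-> True = False
(p2 -> p3) <-> ((p3 <-> p2) <-> p2) = False <-> False = True
((p3 ^ p2) ^ (p3 & p2)) -> ((p2 -> p3) <-> ((p3 <-> p2) <-> p2)) = True -> True = True
p3 -> p2 = False -> True = True
p2 <-> p3 = True <-> False = False
~(p2 <-> p3) = ~False = True
p2 <-> p3 = True <-> False = False
~(p2 <-> p3) <-> (p2 <-> p3) = True <-> False = False
(p3 -> p2) -> (~(p2 <-> p3) <-> (p2 <-> p3)) = True -> False = False
(((p3 ^ p2) ^ (p3 & p2)) -> ((p2 -> p3) <-> ((p3 <-> p2) <-> p2))) <-> ((p3 -> p2) -> (~(p2 <-> p3) <-> (p2 <-> p3))) = True <-> False = False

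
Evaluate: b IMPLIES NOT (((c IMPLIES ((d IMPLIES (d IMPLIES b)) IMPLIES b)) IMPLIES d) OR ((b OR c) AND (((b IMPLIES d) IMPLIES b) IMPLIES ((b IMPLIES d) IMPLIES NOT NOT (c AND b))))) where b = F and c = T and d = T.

T

Substituting b=F, c=T, d=T:
d IMPLIES b = T IMPLIES F = F
d IMPLIES (d IMPLIES b) = T IMPLIES F = F
(d IMPLIES (d IMPLIES b)) IMPLIES b = F IMPLIES F = T
c IMPLIES ((d IMPLIES (d IMPLIES b)) IMPLIES b) = T IMPLIES T = T
(c IMPLIES ((d IMPLIES (d IMPLIES b)) IMPLIES b)) IMPLIES d = T IMPLIES T = T
b OR c = F OR T = T
b IMPLIES d = F IMPLIES T = T
(b IMPLIES d) IMPLIES b = T IMPLIES F = F
b IMPLIES d = F IMPLIES T = T
c AND b = T AND F = F
NOT (c AND b) = NOT F = T
NOT NOT (c AND b) = NOT T = F
(b IMPLIES d) IMPLIES NOT NOT (c AND b) = T IMPLIES F = F
((b IMPLIES d) IMPLIES b) IMPLIES ((b IMPLIES d) IMPLIES NOT NOT (c AND b)) = F IMPLIES F = T
(b OR c) AND (((b IMPLIES d) IMPLIES b) IMPLIES ((b IMPLIES d) IMPLIES NOT NOT (c AND b))) = T AND T = T
((c IMPLIES ((d IMPLIES (d IMPLIES b)) IMPLIES b)) IMPLIES d) OR ((b OR c) AND (((b IMPLIES d) IMPLIES b) IMPLIES ((b IMPLIES d) IMPLIES NOT NOT (c AND b)))) = T OR T = T
NOT (((c IMPLIES ((d IMPLIES (d IMPLIES b)) IMPLIES b)) IMPLIES d) OR ((b OR c) AND (((b IMPLIES d) IMPLIES b) IMPLIES ((b IMPLIES d) IMPLIES NOT NOT (c AND b))))) = NOT T = F
b IMPLIES NOT (((c IMPLIES ((d IMPLIES (d IMPLIES b)) IMPLIES b)) IMPLIES d) OR ((b OR c) AND (((b IMPLIES d) IMPLIES b) IMPLIES ((b IMPLIES d) IMPLIES NOT NOT (c AND b))))) = F IMPLIES F = T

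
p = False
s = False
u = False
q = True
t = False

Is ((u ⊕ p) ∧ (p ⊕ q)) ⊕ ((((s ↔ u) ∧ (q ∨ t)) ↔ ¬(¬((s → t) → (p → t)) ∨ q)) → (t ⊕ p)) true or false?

True

u ⊕ p = False ⊕ False = False
p ⊕ q = False ⊕ True = True
(u ⊕ p) ∧ (p ⊕ q) = False ∧ True = False
s ↔ u = False ↔ False = True
q ∨ t = True ∨ False = True
(s ↔ u) ∧ (q ∨ t) = True ∧ True = True
s → t = False → False = True
p → t = False → False = True
(s → t) → (p → t) = True → True = True
¬((s → t) → (p → t)) = ¬True = False
¬((s → t) → (p → t)) ∨ q = False ∨ True = True
¬(¬((s → t) → (p → t)) ∨ q) = ¬True = False
((s ↔ u) ∧ (q ∨ t)) ↔ ¬(¬((s → t) → (p → t)) ∨ q) = True ↔ False = False
t ⊕ p = False ⊕ False = False
(((s ↔ u) ∧ (q ∨ t)) ↔ ¬(¬((s → t) → (p → t)) ∨ q)) → (t ⊕ p) = False → False = True
((u ⊕ p) ∧ (p ⊕ q)) ⊕ ((((s ↔ u) ∧ (q ∨ t)) ↔ ¬(¬((s → t) → (p → t)) ∨ q)) → (t ⊕ p)) = False ⊕ True = True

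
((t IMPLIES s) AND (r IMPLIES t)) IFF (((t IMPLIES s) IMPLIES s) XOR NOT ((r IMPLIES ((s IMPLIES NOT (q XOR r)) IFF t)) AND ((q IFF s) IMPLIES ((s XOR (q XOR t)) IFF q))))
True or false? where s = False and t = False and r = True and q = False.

False

Substituting s=False, t=False, r=True, q=False:
t IMPLIES s = False IMPLIES False = True
r IMPLIES t = True IMPLIES False = False
(t IMPLIES s) AND (r IMPLIES t) = True AND False = False
t IMPLIES s = False IMPLIES False = True
(t IMPLIES s) IMPLIES s = True IMPLIES False = False
q XOR r = False XOR True = True
NOT (q XOR r) = NOT True = False
s IMPLIES NOT (q XOR r) = False IMPLIES False = True
(s IMPLIES NOT (q XOR r)) IFF t = True IFF False = False
r IMPLIES ((s IMPLIES NOT (q XOR r)) IFF t) = True IMPLIES False = False
q IFF s = False IFF False = True
q XOR t = False XOR False = False
s XOR (q XOR t) = False XOR False = False
(s XOR (q XOR t)) IFF q = False IFF False = True
(q IFF s) IMPLIES ((s XOR (q XOR t)) IFF q) = True IMPLIES True = True
(r IMPLIES ((s IMPLIES NOT (q XOR r)) IFF t)) AND ((q IFF s) IMPLIES ((s XOR (q XOR t)) IFF q)) = False AND True = False
NOT ((r IMPLIES ((s IMPLIES NOT (q XOR r)) IFF t)) AND ((q IFF s) IMPLIES ((s XOR (q XOR t)) IFF q))) = NOT False = True
((t IMPLIES s) IMPLIES s) XOR NOT ((r IMPLIES ((s IMPLIES NOT (q XOR r)) IFF t)) AND ((q IFF s) IMPLIES ((s XOR (q XOR t)) IFF q))) = False XOR True = True
((t IMPLIES s) AND (r IMPLIES t)) IFF (((t IMPLIES s) IMPLIES s) XOR NOT ((r IMPLIES ((s IMPLIES NOT (q XOR r)) IFF t)) AND ((q IFF s) IMPLIES ((s XOR (q XOR t)) IFF q)))) = False IFF True = False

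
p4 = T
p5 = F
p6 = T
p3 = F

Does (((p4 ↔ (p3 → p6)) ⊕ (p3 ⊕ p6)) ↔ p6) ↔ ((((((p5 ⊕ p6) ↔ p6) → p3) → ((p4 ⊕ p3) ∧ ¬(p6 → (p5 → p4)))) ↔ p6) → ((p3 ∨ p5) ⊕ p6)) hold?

F

Substituting p4=T, p5=F, p6=T, p3=F:
p3 → p6 = F → T = T
p4 ↔ (p3 → p6) = T ↔ T = T
p3 ⊕ p6 = F ⊕ T = T
(p4 ↔ (p3 → p6)) ⊕ (p3 ⊕ p6) = T ⊕ T = F
((p4 ↔ (p3 → p6)) ⊕ (p3 ⊕ p6)) ↔ p6 = F ↔ T = F
p5 ⊕ p6 = F ⊕ T = T
(p5 ⊕ p6) ↔ p6 = T ↔ T = T
((p5 ⊕ p6) ↔ p6) → p3 = T → F = F
p4 ⊕ p3 = T ⊕ F = T
p5 → p4 = F → T = T
p6 → (p5 → p4) = T → T = T
¬(p6 → (p5 → p4)) = ¬T = F
(p4 ⊕ p3) ∧ ¬(p6 → (p5 → p4)) = T ∧ F = F
(((p5 ⊕ p6) ↔ p6) → p3) → ((p4 ⊕ p3) ∧ ¬(p6 → (p5 → p4))) = F → F = T
((((p5 ⊕ p6) ↔ p6) → p3) → ((p4 ⊕ p3) ∧ ¬(p6 → (p5 → p4)))) ↔ p6 = T ↔ T = T
p3 ∨ p5 = F ∨ F = F
(p3 ∨ p5) ⊕ p6 = F ⊕ T = T
(((((p5 ⊕ p6) ↔ p6) → p3) → ((p4 ⊕ p3) ∧ ¬(p6 → (p5 → p4)))) ↔ p6) → ((p3 ∨ p5) ⊕ p6) = T → T = T
(((p4 ↔ (p3 → p6)) ⊕ (p3 ⊕ p6)) ↔ p6) ↔ ((((((p5 ⊕ p6) ↔ p6) → p3) → ((p4 ⊕ p3) ∧ ¬(p6 → (p5 → p4)))) ↔ p6) → ((p3 ∨ p5) ⊕ p6)) = F ↔ T = F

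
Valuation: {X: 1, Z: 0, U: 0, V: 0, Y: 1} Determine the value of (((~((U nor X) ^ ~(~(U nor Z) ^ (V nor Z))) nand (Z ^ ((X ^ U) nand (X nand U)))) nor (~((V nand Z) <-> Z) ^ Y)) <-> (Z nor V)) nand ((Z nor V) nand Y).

U nor X = 0 nor 1 = 0
U nor Z = 0 nor 0 = 1
~(U nor Z) = ~1 = 0
V nor Z = 0 nor 0 = 1
~(U nor Z) ^ (V nor Z) = 0 ^ 1 = 1
~(~(U nor Z) ^ (V nor Z)) = ~1 = 0
(U nor X) ^ ~(~(U nor Z) ^ (V nor Z)) = 0 ^ 0 = 0
~((U nor X) ^ ~(~(U nor Z) ^ (V nor Z))) = ~0 = 1
X ^ U = 1 ^ 0 = 1
X nand U = 1 nand 0 = 1
(X ^ U) nand (X nand U) = 1 nand 1 = 0
Z ^ ((X ^ U) nand (X nand U)) = 0 ^ 0 = 0
~((U nor X) ^ ~(~(U nor Z) ^ (V nor Z))) nand (Z ^ ((X ^ U) nand (X nand U))) = 1 nand 0 = 1
V nand Z = 0 nand 0 = 1
(V nand Z) <-> Z = 1 <-> 0 = 0
~((V nand Z) <-> Z) = ~0 = 1
~((V nand Z) <-> Z) ^ Y = 1 ^ 1 = 0
(~((U nor X) ^ ~(~(U nor Z) ^ (V nor Z))) nand (Z ^ ((X ^ U) nand (X nand U)))) nor (~((V nand Z) <-> Z) ^ Y) = 1 nor 0 = 0
Z nor V = 0 nor 0 = 1
((~((U nor X) ^ ~(~(U nor Z) ^ (V nor Z))) nand (Z ^ ((X ^ U) nand (X nand U)))) nor (~((V nand Z) <-> Z) ^ Y)) <-> (Z nor V) = 0 <-> 1 = 0
Z nor V = 0 nor 0 = 1
(Z nor V) nand Y = 1 nand 1 = 0
(((~((U nor X) ^ ~(~(U nor Z) ^ (V nor Z))) nand (Z ^ ((X ^ U) nand (X nand U)))) nor (~((V nand Z) <-> Z) ^ Y)) <-> (Z nor V)) nand ((Z nor V) nand Y) = 0 nand 0 = 1

1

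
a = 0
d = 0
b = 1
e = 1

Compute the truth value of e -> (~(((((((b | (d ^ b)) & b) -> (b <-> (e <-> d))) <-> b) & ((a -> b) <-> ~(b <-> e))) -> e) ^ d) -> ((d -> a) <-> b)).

Substituting a=0, d=0, b=1, e=1:
d ^ b = 0 ^ 1 = 1
b | (d ^ b) = 1 | 1 = 1
(b | (d ^ b)) & b = 1 & 1 = 1
e <-> d = 1 <-> 0 = 0
b <-> (e <-> d) = 1 <-> 0 = 0
((b | (d ^ b)) & b) -> (b <-> (e <-> d)) = 1 -> 0 = 0
(((b | (d ^ b)) & b) -> (b <-> (e <-> d))) <-> b = 0 <-> 1 = 0
a -> b = 0 -> 1 = 1
b <-> e = 1 <-> 1 = 1
~(b <-> e) = ~1 = 0
(a -> b) <-> ~(b <-> e) = 1 <-> 0 = 0
((((b | (d ^ b)) & b) -> (b <-> (e <-> d))) <-> b) & ((a -> b) <-> ~(b <-> e)) = 0 & 0 = 0
(((((b | (d ^ b)) & b) -> (b <-> (e <-> d))) <-> b) & ((a -> b) <-> ~(b <-> e))) -> e = 0 -> 1 = 1
((((((b | (d ^ b)) & b) -> (b <-> (e <-> d))) <-> b) & ((a -> b) <-> ~(b <-> e))) -> e) ^ d = 1 ^ 0 = 1
~(((((((b | (d ^ b)) & b) -> (b <-> (e <-> d))) <-> b) & ((a -> b) <-> ~(b <-> e))) -> e) ^ d) = ~1 = 0
d -> a = 0 -> 0 = 1
(d -> a) <-> b = 1 <-> 1 = 1
~(((((((b | (d ^ b)) & b) -> (b <-> (e <-> d))) <-> b) & ((a -> b) <-> ~(b <-> e))) -> e) ^ d) -> ((d -> a) <-> b) = 0 -> 1 = 1
e -> (~(((((((b | (d ^ b)) & b) -> (b <-> (e <-> d))) <-> b) & ((a -> b) <-> ~(b <-> e))) -> e) ^ d) -> ((d -> a) <-> b)) = 1 -> 1 = 1

1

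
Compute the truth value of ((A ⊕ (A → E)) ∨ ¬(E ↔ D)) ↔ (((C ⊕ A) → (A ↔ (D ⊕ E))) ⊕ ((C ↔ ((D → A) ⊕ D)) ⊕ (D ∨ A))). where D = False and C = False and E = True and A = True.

False

A → E = True → True = True
A ⊕ (A → E) = True ⊕ True = False
E ↔ D = True ↔ False = False
¬(E ↔ D) = ¬False = True
(A ⊕ (A → E)) ∨ ¬(E ↔ D) = False ∨ True = True
C ⊕ A = False ⊕ True = True
D ⊕ E = False ⊕ True = True
A ↔ (D ⊕ E) = True ↔ True = True
(C ⊕ A) → (A ↔ (D ⊕ E)) = True → True = True
D → A = False → True = True
(D → A) ⊕ D = True ⊕ False = True
C ↔ ((D → A) ⊕ D) = False ↔ True = False
D ∨ A = False ∨ True = True
(C ↔ ((D → A) ⊕ D)) ⊕ (D ∨ A) = False ⊕ True = True
((C ⊕ A) → (A ↔ (D ⊕ E))) ⊕ ((C ↔ ((D → A) ⊕ D)) ⊕ (D ∨ A)) = True ⊕ True = False
((A ⊕ (A → E)) ∨ ¬(E ↔ D)) ↔ (((C ⊕ A) → (A ↔ (D ⊕ E))) ⊕ ((C ↔ ((D → A) ⊕ D)) ⊕ (D ∨ A))) = True ↔ False = False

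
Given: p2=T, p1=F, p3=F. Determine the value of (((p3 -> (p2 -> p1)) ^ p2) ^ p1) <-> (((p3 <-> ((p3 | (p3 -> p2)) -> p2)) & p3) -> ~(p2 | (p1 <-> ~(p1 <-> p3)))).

F

Substituting p2=T, p1=F, p3=F:
p2 -> p1 = T -> F = F
p3 -> (p2 -> p1) = F -> F = T
(p3 -> (p2 -> p1)) ^ p2 = T ^ T = F
((p3 -> (p2 -> p1)) ^ p2) ^ p1 = F ^ F = F
p3 -> p2 = F -> T = T
p3 | (p3 -> p2) = F | T = T
(p3 | (p3 -> p2)) -> p2 = T -> T = T
p3 <-> ((p3 | (p3 -> p2)) -> p2) = F <-> T = F
(p3 <-> ((p3 | (p3 -> p2)) -> p2)) & p3 = F & F = F
p1 <-> p3 = F <-> F = T
~(p1 <-> p3) = ~T = F
p1 <-> ~(p1 <-> p3) = F <-> F = T
p2 | (p1 <-> ~(p1 <-> p3)) = T | T = T
~(p2 | (p1 <-> ~(p1 <-> p3))) = ~T = F
((p3 <-> ((p3 | (p3 -> p2)) -> p2)) & p3) -> ~(p2 | (p1 <-> ~(p1 <-> p3))) = F -> F = T
(((p3 -> (p2 -> p1)) ^ p2) ^ p1) <-> (((p3 <-> ((p3 | (p3 -> p2)) -> p2)) & p3) -> ~(p2 | (p1 <-> ~(p1 <-> p3)))) = F <-> T = F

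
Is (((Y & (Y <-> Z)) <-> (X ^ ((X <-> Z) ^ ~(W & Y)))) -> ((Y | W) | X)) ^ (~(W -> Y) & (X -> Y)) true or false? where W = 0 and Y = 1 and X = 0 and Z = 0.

Y <-> Z = 1 <-> 0 = 0
Y & (Y <-> Z) = 1 & 0 = 0
X <-> Z = 0 <-> 0 = 1
W & Y = 0 & 1 = 0
~(W & Y) = ~0 = 1
(X <-> Z) ^ ~(W & Y) = 1 ^ 1 = 0
X ^ ((X <-> Z) ^ ~(W & Y)) = 0 ^ 0 = 0
(Y & (Y <-> Z)) <-> (X ^ ((X <-> Z) ^ ~(W & Y))) = 0 <-> 0 = 1
Y | W = 1 | 0 = 1
(Y | W) | X = 1 | 0 = 1
((Y & (Y <-> Z)) <-> (X ^ ((X <-> Z) ^ ~(W & Y)))) -> ((Y | W) | X) = 1 -> 1 = 1
W -> Y = 0 -> 1 = 1
~(W -> Y) = ~1 = 0
X -> Y = 0 -> 1 = 1
~(W -> Y) & (X -> Y) = 0 & 1 = 0
(((Y & (Y <-> Z)) <-> (X ^ ((X <-> Z) ^ ~(W & Y)))) -> ((Y | W) | X)) ^ (~(W -> Y) & (X -> Y)) = 1 ^ 0 = 1

1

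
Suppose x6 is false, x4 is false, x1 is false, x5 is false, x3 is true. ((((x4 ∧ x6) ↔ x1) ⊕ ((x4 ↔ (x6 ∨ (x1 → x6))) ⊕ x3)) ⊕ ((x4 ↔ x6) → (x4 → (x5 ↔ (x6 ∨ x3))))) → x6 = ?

x4 ∧ x6 = F ∧ F = F
(x4 ∧ x6) ↔ x1 = F ↔ F = T
x1 → x6 = F → F = T
x6 ∨ (x1 → x6) = F ∨ T = T
x4 ↔ (x6 ∨ (x1 → x6)) = F ↔ T = F
(x4 ↔ (x6 ∨ (x1 → x6))) ⊕ x3 = F ⊕ T = T
((x4 ∧ x6) ↔ x1) ⊕ ((x4 ↔ (x6 ∨ (x1 → x6))) ⊕ x3) = T ⊕ T = F
x4 ↔ x6 = F ↔ F = T
x6 ∨ x3 = F ∨ T = T
x5 ↔ (x6 ∨ x3) = F ↔ T = F
x4 → (x5 ↔ (x6 ∨ x3)) = F → F = T
(x4 ↔ x6) → (x4 → (x5 ↔ (x6 ∨ x3))) = T → T = T
(((x4 ∧ x6) ↔ x1) ⊕ ((x4 ↔ (x6 ∨ (x1 → x6))) ⊕ x3)) ⊕ ((x4 ↔ x6) → (x4 → (x5 ↔ (x6 ∨ x3)))) = F ⊕ T = T
((((x4 ∧ x6) ↔ x1) ⊕ ((x4 ↔ (x6 ∨ (x1 → x6))) ⊕ x3)) ⊕ ((x4 ↔ x6) → (x4 → (x5 ↔ (x6 ∨ x3))))) → x6 = T → F = F

F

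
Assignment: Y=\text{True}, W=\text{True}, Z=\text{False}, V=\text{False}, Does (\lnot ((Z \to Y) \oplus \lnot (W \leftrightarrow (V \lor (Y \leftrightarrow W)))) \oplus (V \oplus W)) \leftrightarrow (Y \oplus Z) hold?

Substituting Y=\text{True}, W=\text{True}, Z=\text{False}, V=\text{False}:
Z \to Y = \text{False} \to \text{True} = \text{True}
Y \leftrightarrow W = \text{True} \leftrightarrow \text{True} = \text{True}
V \lor (Y \leftrightarrow W) = \text{False} \lor \text{True} = \text{True}
W \leftrightarrow (V \lor (Y \leftrightarrow W)) = \text{True} \leftrightarrow \text{True} = \text{True}
\lnot (W \leftrightarrow (V \lor (Y \leftrightarrow W))) = \lnot \text{True} = \text{False}
(Z \to Y) \oplus \lnot (W \leftrightarrow (V \lor (Y \leftrightarrow W))) = \text{True} \oplus \text{False} = \text{True}
\lnot ((Z \to Y) \oplus \lnot (W \leftrightarrow (V \lor (Y \leftrightarrow W)))) = \lnot \text{True} = \text{False}
V \oplus W = \text{False} \oplus \text{True} = \text{True}
\lnot ((Z \to Y) \oplus \lnot (W \leftrightarrow (V \lor (Y \leftrightarrow W)))) \oplus (V \oplus W) = \text{False} \oplus \text{True} = \text{True}
Y \oplus Z = \text{True} \oplus \text{False} = \text{True}
(\lnot ((Z \to Y) \oplus \lnot (W \leftrightarrow (V \lor (Y \leftrightarrow W)))) \oplus (V \oplus W)) \leftrightarrow (Y \oplus Z) = \text{True} \leftrightarrow \text{True} = \text{True}

\text{True}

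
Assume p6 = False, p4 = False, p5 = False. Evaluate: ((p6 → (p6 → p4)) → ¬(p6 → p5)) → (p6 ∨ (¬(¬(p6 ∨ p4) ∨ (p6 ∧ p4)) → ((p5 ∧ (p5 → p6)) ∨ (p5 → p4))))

True

Substituting p6=False, p4=False, p5=False:
p6 → p4 = False → False = True
p6 → (p6 → p4) = False → True = True
p6 → p5 = False → False = True
¬(p6 → p5) = ¬True = False
(p6 → (p6 → p4)) → ¬(p6 → p5) = True → False = False
p6 ∨ p4 = False ∨ False = False
¬(p6 ∨ p4) = ¬False = True
p6 ∧ p4 = False ∧ False = False
¬(p6 ∨ p4) ∨ (p6 ∧ p4) = True ∨ False = True
¬(¬(p6 ∨ p4) ∨ (p6 ∧ p4)) = ¬True = False
p5 → p6 = False → False = True
p5 ∧ (p5 → p6) = False ∧ True = False
p5 → p4 = False → False = True
(p5 ∧ (p5 → p6)) ∨ (p5 → p4) = False ∨ True = True
¬(¬(p6 ∨ p4) ∨ (p6 ∧ p4)) → ((p5 ∧ (p5 → p6)) ∨ (p5 → p4)) = False → True = True
p6 ∨ (¬(¬(p6 ∨ p4) ∨ (p6 ∧ p4)) → ((p5 ∧ (p5 → p6)) ∨ (p5 → p4))) = False ∨ True = True
((p6 → (p6 → p4)) → ¬(p6 → p5)) → (p6 ∨ (¬(¬(p6 ∨ p4) ∨ (p6 ∧ p4)) → ((p5 ∧ (p5 → p6)) ∨ (p5 → p4)))) = False → True = True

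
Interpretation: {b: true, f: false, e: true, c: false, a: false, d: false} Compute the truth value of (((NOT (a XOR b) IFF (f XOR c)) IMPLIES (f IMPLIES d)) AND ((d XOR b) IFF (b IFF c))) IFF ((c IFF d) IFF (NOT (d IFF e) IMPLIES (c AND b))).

true

a XOR b = false XOR true = true
NOT (a XOR b) = NOT true = false
f XOR c = false XOR false = false
NOT (a XOR b) IFF (f XOR c) = false IFF false = true
f IMPLIES d = false IMPLIES false = true
(NOT (a XOR b) IFF (f XOR c)) IMPLIES (f IMPLIES d) = true IMPLIES true = true
d XOR b = false XOR true = true
b IFF c = true IFF false = false
(d XOR b) IFF (b IFF c) = true IFF false = false
((NOT (a XOR b) IFF (f XOR c)) IMPLIES (f IMPLIES d)) AND ((d XOR b) IFF (b IFF c)) = true AND false = false
c IFF d = false IFF false = true
d IFF e = false IFF true = false
NOT (d IFF e) = NOT false = true
c AND b = false AND true = false
NOT (d IFF e) IMPLIES (c AND b) = true IMPLIES false = false
(c IFF d) IFF (NOT (d IFF e) IMPLIES (c AND b)) = true IFF false = false
(((NOT (a XOR b) IFF (f XOR c)) IMPLIES (f IMPLIES d)) AND ((d XOR b) IFF (b IFF c))) IFF ((c IFF d) IFF (NOT (d IFF e) IMPLIES (c AND b))) = false IFF false = true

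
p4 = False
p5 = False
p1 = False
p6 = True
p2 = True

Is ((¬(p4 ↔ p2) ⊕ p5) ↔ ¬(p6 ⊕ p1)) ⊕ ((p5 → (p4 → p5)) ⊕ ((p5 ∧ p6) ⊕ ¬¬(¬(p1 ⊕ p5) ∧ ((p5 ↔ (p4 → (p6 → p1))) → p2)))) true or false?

p4 ↔ p2 = False ↔ True = False
¬(p4 ↔ p2) = ¬False = True
¬(p4 ↔ p2) ⊕ p5 = True ⊕ False = True
p6 ⊕ p1 = True ⊕ False = True
¬(p6 ⊕ p1) = ¬True = False
(¬(p4 ↔ p2) ⊕ p5) ↔ ¬(p6 ⊕ p1) = True ↔ False = False
p4 → p5 = False → False = True
p5 → (p4 → p5) = False → True = True
p5 ∧ p6 = False ∧ True = False
p1 ⊕ p5 = False ⊕ False = False
¬(p1 ⊕ p5) = ¬False = True
p6 → p1 = True → False = False
p4 → (p6 → p1) = False → False = True
p5 ↔ (p4 → (p6 → p1)) = False ↔ True = False
(p5 ↔ (p4 → (p6 → p1))) → p2 = False → True = True
¬(p1 ⊕ p5) ∧ ((p5 ↔ (p4 → (p6 → p1))) → p2) = True ∧ True = True
¬(¬(p1 ⊕ p5) ∧ ((p5 ↔ (p4 → (p6 → p1))) → p2)) = ¬True = False
¬¬(¬(p1 ⊕ p5) ∧ ((p5 ↔ (p4 → (p6 → p1))) → p2)) = ¬False = True
(p5 ∧ p6) ⊕ ¬¬(¬(p1 ⊕ p5) ∧ ((p5 ↔ (p4 → (p6 → p1))) → p2)) = False ⊕ True = True
(p5 → (p4 → p5)) ⊕ ((p5 ∧ p6) ⊕ ¬¬(¬(p1 ⊕ p5) ∧ ((p5 ↔ (p4 → (p6 → p1))) → p2))) = True ⊕ True = False
((¬(p4 ↔ p2) ⊕ p5) ↔ ¬(p6 ⊕ p1)) ⊕ ((p5 → (p4 → p5)) ⊕ ((p5 ∧ p6) ⊕ ¬¬(¬(p1 ⊕ p5) ∧ ((p5 ↔ (p4 → (p6 → p1))) → p2)))) = False ⊕ False = False

False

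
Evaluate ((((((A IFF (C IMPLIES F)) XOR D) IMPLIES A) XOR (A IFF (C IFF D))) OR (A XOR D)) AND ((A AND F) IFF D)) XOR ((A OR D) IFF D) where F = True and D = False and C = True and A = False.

C IMPLIES F = True IMPLIES True = True
A IFF (C IMPLIES F) = False IFF True = False
(A IFF (C IMPLIES F)) XOR D = False XOR False = False
((A IFF (C IMPLIES F)) XOR D) IMPLIES A = False IMPLIES False = True
C IFF D = True IFF False = False
A IFF (C IFF D) = False IFF False = True
(((A IFF (C IMPLIES F)) XOR D) IMPLIES A) XOR (A IFF (C IFF D)) = True XOR True = False
A XOR D = False XOR False = False
((((A IFF (C IMPLIES F)) XOR D) IMPLIES A) XOR (A IFF (C IFF D))) OR (A XOR D) = False OR False = False
A AND F = False AND True = False
(A AND F) IFF D = False IFF False = True
(((((A IFF (C IMPLIES F)) XOR D) IMPLIES A) XOR (A IFF (C IFF D))) OR (A XOR D)) AND ((A AND F) IFF D) = False AND True = False
A OR D = False OR False = False
(A OR D) IFF D = False IFF False = True
((((((A IFF (C IMPLIES F)) XOR D) IMPLIES A) XOR (A IFF (C IFF D))) OR (A XOR D)) AND ((A AND F) IFF D)) XOR ((A OR D) IFF D) = False XOR True = True

True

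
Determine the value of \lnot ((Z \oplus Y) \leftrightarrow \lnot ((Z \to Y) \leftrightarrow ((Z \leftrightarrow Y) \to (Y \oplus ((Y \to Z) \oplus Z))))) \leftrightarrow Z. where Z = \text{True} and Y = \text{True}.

\text{False}

Z \oplus Y = \text{True} \oplus \text{True} = \text{False}
Z \to Y = \text{True} \to \text{True} = \text{True}
Z \leftrightarrow Y = \text{True} \leftrightarrow \text{True} = \text{True}
Y \to Z = \text{True} \to \text{True} = \text{True}
(Y \to Z) \oplus Z = \text{True} \oplus \text{True} = \text{False}
Y \oplus ((Y \to Z) \oplus Z) = \text{True} \oplus \text{False} = \text{True}
(Z \leftrightarrow Y) \to (Y \oplus ((Y \to Z) \oplus Z)) = \text{True} \to \text{True} = \text{True}
(Z \to Y) \leftrightarrow ((Z \leftrightarrow Y) \to (Y \oplus ((Y \to Z) \oplus Z))) = \text{True} \leftrightarrow \text{True} = \text{True}
\lnot ((Z \to Y) \leftrightarrow ((Z \leftrightarrow Y) \to (Y \oplus ((Y \to Z) \oplus Z)))) = \lnot \text{True} = \text{False}
(Z \oplus Y) \leftrightarrow \lnot ((Z \to Y) \leftrightarrow ((Z \leftrightarrow Y) \to (Y \oplus ((Y \to Z) \oplus Z)))) = \text{False} \leftrightarrow \text{False} = \text{True}
\lnot ((Z \oplus Y) \leftrightarrow \lnot ((Z \to Y) \leftrightarrow ((Z \leftrightarrow Y) \to (Y \oplus ((Y \to Z) \oplus Z))))) = \lnot \text{True} = \text{False}
\lnot ((Z \oplus Y) \leftrightarrow \lnot ((Z \to Y) \leftrightarrow ((Z \leftrightarrow Y) \to (Y \oplus ((Y \to Z) \oplus Z))))) \leftrightarrow Z = \text{False} \leftrightarrow \text{True} = \text{False}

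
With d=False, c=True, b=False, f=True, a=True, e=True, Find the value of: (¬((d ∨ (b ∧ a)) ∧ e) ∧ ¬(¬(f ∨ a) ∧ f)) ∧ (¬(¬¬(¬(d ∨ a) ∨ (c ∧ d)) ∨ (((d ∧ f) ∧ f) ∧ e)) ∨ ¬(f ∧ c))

Substituting d=False, c=True, b=False, f=True, a=True, e=True:
b ∧ a = False ∧ True = False
d ∨ (b ∧ a) = False ∨ False = False
(d ∨ (b ∧ a)) ∧ e = False ∧ True = False
¬((d ∨ (b ∧ a)) ∧ e) = ¬False = True
f ∨ a = True ∨ True = True
¬(f ∨ a) = ¬True = False
¬(f ∨ a) ∧ f = False ∧ True = False
¬(¬(f ∨ a) ∧ f) = ¬False = True
¬((d ∨ (b ∧ a)) ∧ e) ∧ ¬(¬(f ∨ a) ∧ f) = True ∧ True = True
d ∨ a = False ∨ True = True
¬(d ∨ a) = ¬True = False
c ∧ d = True ∧ False = False
¬(d ∨ a) ∨ (c ∧ d) = False ∨ False = False
¬(¬(d ∨ a) ∨ (c ∧ d)) = ¬False = True
¬¬(¬(d ∨ a) ∨ (c ∧ d)) = ¬True = False
d ∧ f = False ∧ True = False
(d ∧ f) ∧ f = False ∧ True = False
((d ∧ f) ∧ f) ∧ e = False ∧ True = False
¬¬(¬(d ∨ a) ∨ (c ∧ d)) ∨ (((d ∧ f) ∧ f) ∧ e) = False ∨ False = False
¬(¬¬(¬(d ∨ a) ∨ (c ∧ d)) ∨ (((d ∧ f) ∧ f) ∧ e)) = ¬False = True
f ∧ c = True ∧ True = True
¬(f ∧ c) = ¬True = False
¬(¬¬(¬(d ∨ a) ∨ (c ∧ d)) ∨ (((d ∧ f) ∧ f) ∧ e)) ∨ ¬(f ∧ c) = True ∨ False = True
(¬((d ∨ (b ∧ a)) ∧ e) ∧ ¬(¬(f ∨ a) ∧ f)) ∧ (¬(¬¬(¬(d ∨ a) ∨ (c ∧ d)) ∨ (((d ∧ f) ∧ f) ∧ e)) ∨ ¬(f ∧ c)) = True ∧ True = True

True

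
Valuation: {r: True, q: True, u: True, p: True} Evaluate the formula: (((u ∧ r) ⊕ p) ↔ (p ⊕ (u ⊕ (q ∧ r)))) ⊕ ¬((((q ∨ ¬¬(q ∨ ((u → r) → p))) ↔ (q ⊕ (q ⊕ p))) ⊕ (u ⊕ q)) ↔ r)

u ∧ r = True ∧ True = True
(u ∧ r) ⊕ p = True ⊕ True = False
q ∧ r = True ∧ True = True
u ⊕ (q ∧ r) = True ⊕ True = False
p ⊕ (u ⊕ (q ∧ r)) = True ⊕ False = True
((u ∧ r) ⊕ p) ↔ (p ⊕ (u ⊕ (q ∧ r))) = False ↔ True = False
u → r = True → True = True
(u → r) → p = True → True = True
q ∨ ((u → r) → p) = True ∨ True = True
¬(q ∨ ((u → r) → p)) = ¬True = False
¬¬(q ∨ ((u → r) → p)) = ¬False = True
q ∨ ¬¬(q ∨ ((u → r) → p)) = True ∨ True = True
q ⊕ p = True ⊕ True = False
q ⊕ (q ⊕ p) = True ⊕ False = True
(q ∨ ¬¬(q ∨ ((u → r) → p))) ↔ (q ⊕ (q ⊕ p)) = True ↔ True = True
u ⊕ q = True ⊕ True = False
((q ∨ ¬¬(q ∨ ((u → r) → p))) ↔ (q ⊕ (q ⊕ p))) ⊕ (u ⊕ q) = True ⊕ False = True
(((q ∨ ¬¬(q ∨ ((u → r) → p))) ↔ (q ⊕ (q ⊕ p))) ⊕ (u ⊕ q)) ↔ r = True ↔ True = True
¬((((q ∨ ¬¬(q ∨ ((u → r) → p))) ↔ (q ⊕ (q ⊕ p))) ⊕ (u ⊕ q)) ↔ r) = ¬True = False
(((u ∧ r) ⊕ p) ↔ (p ⊕ (u ⊕ (q ∧ r)))) ⊕ ¬((((q ∨ ¬¬(q ∨ ((u → r) → p))) ↔ (q ⊕ (q ⊕ p))) ⊕ (u ⊕ q)) ↔ r) = False ⊕ False = False

False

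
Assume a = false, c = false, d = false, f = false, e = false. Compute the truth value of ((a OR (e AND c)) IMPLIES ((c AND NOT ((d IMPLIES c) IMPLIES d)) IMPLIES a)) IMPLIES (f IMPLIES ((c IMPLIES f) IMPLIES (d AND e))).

e AND c = false AND false = false
a OR (e AND c) = false OR false = false
d IMPLIES c = false IMPLIES false = true
(d IMPLIES c) IMPLIES d = true IMPLIES false = false
NOT ((d IMPLIES c) IMPLIES d) = NOT false = true
c AND NOT ((d IMPLIES c) IMPLIES d) = false AND true = false
(c AND NOT ((d IMPLIES c) IMPLIES d)) IMPLIES a = false IMPLIES false = true
(a OR (e AND c)) IMPLIES ((c AND NOT ((d IMPLIES c) IMPLIES d)) IMPLIES a) = false IMPLIES true = true
c IMPLIES f = false IMPLIES false = true
d AND e = false AND false = false
(c IMPLIES f) IMPLIES (d AND e) = true IMPLIES false = false
f IMPLIES ((c IMPLIES f) IMPLIES (d AND e)) = false IMPLIES false = true
((a OR (e AND c)) IMPLIES ((c AND NOT ((d IMPLIES c) IMPLIES d)) IMPLIES a)) IMPLIES (f IMPLIES ((c IMPLIES f) IMPLIES (d AND e))) = true IMPLIES true = true

true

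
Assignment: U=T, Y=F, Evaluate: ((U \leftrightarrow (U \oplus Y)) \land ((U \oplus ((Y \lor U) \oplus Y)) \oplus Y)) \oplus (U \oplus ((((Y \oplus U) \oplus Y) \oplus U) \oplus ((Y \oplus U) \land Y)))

U \oplus Y = T \oplus F = T
U \leftrightarrow (U \oplus Y) = T \leftrightarrow T = T
Y \lor U = F \lor T = T
(Y \lor U) \oplus Y = T \oplus F = T
U \oplus ((Y \lor U) \oplus Y) = T \oplus T = F
(U \oplus ((Y \lor U) \oplus Y)) \oplus Y = F \oplus F = F
(U \leftrightarrow (U \oplus Y)) \land ((U \oplus ((Y \lor U) \oplus Y)) \oplus Y) = T \land F = F
Y \oplus U = F \oplus T = T
(Y \oplus U) \oplus Y = T \oplus F = T
((Y \oplus U) \oplus Y) \oplus U = T \oplus T = F
Y \oplus U = F \oplus T = T
(Y \oplus U) \land Y = T \land F = F
(((Y \oplus U) \oplus Y) \oplus U) \oplus ((Y \oplus U) \land Y) = F \oplus F = F
U \oplus ((((Y \oplus U) \oplus Y) \oplus U) \oplus ((Y \oplus U) \land Y)) = T \oplus F = T
((U \leftrightarrow (U \oplus Y)) \land ((U \oplus ((Y \lor U) \oplus Y)) \oplus Y)) \oplus (U \oplus ((((Y \oplus U) \oplus Y) \oplus U) \oplus ((Y \oplus U) \land Y))) = F \oplus T = T

T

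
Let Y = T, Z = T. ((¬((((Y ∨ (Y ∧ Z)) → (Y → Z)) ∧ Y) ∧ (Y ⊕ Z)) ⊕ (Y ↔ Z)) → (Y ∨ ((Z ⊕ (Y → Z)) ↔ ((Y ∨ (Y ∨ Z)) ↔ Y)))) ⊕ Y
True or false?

Y ∧ Z = T ∧ T = T
Y ∨ (Y ∧ Z) = T ∨ T = T
Y → Z = T → T = T
(Y ∨ (Y ∧ Z)) → (Y → Z) = T → T = T
((Y ∨ (Y ∧ Z)) → (Y → Z)) ∧ Y = T ∧ T = T
Y ⊕ Z = T ⊕ T = F
(((Y ∨ (Y ∧ Z)) → (Y → Z)) ∧ Y) ∧ (Y ⊕ Z) = T ∧ F = F
¬((((Y ∨ (Y ∧ Z)) → (Y → Z)) ∧ Y) ∧ (Y ⊕ Z)) = ¬F = T
Y ↔ Z = T ↔ T = T
¬((((Y ∨ (Y ∧ Z)) → (Y → Z)) ∧ Y) ∧ (Y ⊕ Z)) ⊕ (Y ↔ Z) = T ⊕ T = F
Y → Z = T → T = T
Z ⊕ (Y → Z) = T ⊕ T = F
Y ∨ Z = T ∨ T = T
Y ∨ (Y ∨ Z) = T ∨ T = T
(Y ∨ (Y ∨ Z)) ↔ Y = T ↔ T = T
(Z ⊕ (Y → Z)) ↔ ((Y ∨ (Y ∨ Z)) ↔ Y) = F ↔ T = F
Y ∨ ((Z ⊕ (Y → Z)) ↔ ((Y ∨ (Y ∨ Z)) ↔ Y)) = T ∨ F = T
(¬((((Y ∨ (Y ∧ Z)) → (Y → Z)) ∧ Y) ∧ (Y ⊕ Z)) ⊕ (Y ↔ Z)) → (Y ∨ ((Z ⊕ (Y → Z)) ↔ ((Y ∨ (Y ∨ Z)) ↔ Y))) = F → T = T
((¬((((Y ∨ (Y ∧ Z)) → (Y → Z)) ∧ Y) ∧ (Y ⊕ Z)) ⊕ (Y ↔ Z)) → (Y ∨ ((Z ⊕ (Y → Z)) ↔ ((Y ∨ (Y ∨ Z)) ↔ Y)))) ⊕ Y = T ⊕ T = F

F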